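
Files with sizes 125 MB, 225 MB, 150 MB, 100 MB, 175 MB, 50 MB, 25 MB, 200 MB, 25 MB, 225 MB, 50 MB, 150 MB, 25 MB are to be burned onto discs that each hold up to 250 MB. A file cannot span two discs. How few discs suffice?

7

Total = 225 + 225 + 200 + 175 + 150 + 150 + 125 + 100 + 50 + 50 + 25 + 25 + 25 = 1525 MB.
Lower bound: ⌈1525/250⌉ = 7 discs.
A packing using 7 discs:
  disc 1: 225 + 25 = 250
  disc 2: 225 + 25 = 250
  disc 3: 200 + 50 = 250
  disc 4: 175 + 50 + 25 = 250
  disc 5: 150 + 100 = 250
  disc 6: 150 = 150
  disc 7: 125 = 125
This matches the lower bound, so 7 is optimal.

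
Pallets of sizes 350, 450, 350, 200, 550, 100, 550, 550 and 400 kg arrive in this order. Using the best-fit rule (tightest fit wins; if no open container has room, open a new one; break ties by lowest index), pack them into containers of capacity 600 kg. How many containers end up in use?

7

  350 → container 1 (new)  [load 350/600]
  450 → container 2 (new)  [load 450/600]
  350 → container 3 (new)  [load 350/600]
  200 → container 1  [load 550/600]
  550 → container 4 (new)  [load 550/600]
  100 → container 2  [load 550/600]
  550 → container 5 (new)  [load 550/600]
  550 → container 6 (new)  [load 550/600]
  400 → container 7 (new)  [load 400/600]
7 containers opened.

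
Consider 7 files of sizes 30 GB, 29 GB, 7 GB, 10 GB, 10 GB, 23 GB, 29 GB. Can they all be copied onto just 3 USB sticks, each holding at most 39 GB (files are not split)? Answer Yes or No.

No

Total = 138 GB; ⌈138/39⌉ = 4.
At least 4 USB sticks are required, but only 3 are allowed.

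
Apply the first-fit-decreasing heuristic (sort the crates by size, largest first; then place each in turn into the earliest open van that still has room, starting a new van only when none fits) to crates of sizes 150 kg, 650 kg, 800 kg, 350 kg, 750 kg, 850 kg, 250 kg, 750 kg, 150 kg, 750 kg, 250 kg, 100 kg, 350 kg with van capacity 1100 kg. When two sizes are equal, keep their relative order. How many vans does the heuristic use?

6

Sorted descending: 850, 800, 750, 750, 750, 650, 350, 350, 250, 250, 150, 150, 100.
  850 → van 1 (new)  [load 850/1100]
  800 → van 2 (new)  [load 800/1100]
  750 → van 3 (new)  [load 750/1100]
  750 → van 4 (new)  [load 750/1100]
  750 → van 5 (new)  [load 750/1100]
  650 → van 6 (new)  [load 650/1100]
  350 → van 3  [load 1100/1100]
  350 → van 4  [load 1100/1100]
  250 → van 1  [load 1100/1100]
  250 → van 2  [load 1050/1100]
  150 → van 5  [load 900/1100]
  150 → van 5  [load 1050/1100]
  100 → van 6  [load 750/1100]
6 vans opened.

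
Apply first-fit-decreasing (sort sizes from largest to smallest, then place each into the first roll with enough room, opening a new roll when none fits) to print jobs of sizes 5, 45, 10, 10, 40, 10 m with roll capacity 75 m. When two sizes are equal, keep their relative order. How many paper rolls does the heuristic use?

Sorted descending: 45, 40, 10, 10, 10, 5.
  45 → roll 1 (new)  [load 45/75]
  40 → roll 2 (new)  [load 40/75]
  10 → roll 1  [load 55/75]
  10 → roll 1  [load 65/75]
  10 → roll 1  [load 75/75]
  5 → roll 2  [load 45/75]
2 paper rolls opened.

2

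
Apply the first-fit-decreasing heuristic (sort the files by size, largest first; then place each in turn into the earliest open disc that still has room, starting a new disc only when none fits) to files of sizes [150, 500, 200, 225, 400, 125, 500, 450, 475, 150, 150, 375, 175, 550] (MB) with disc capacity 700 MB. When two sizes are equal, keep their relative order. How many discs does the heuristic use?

7

Sorted descending: 550, 500, 500, 475, 450, 400, 375, 225, 200, 175, 150, 150, 150, 125.
  550 → disc 1 (new)  [load 550/700]
  500 → disc 2 (new)  [load 500/700]
  500 → disc 3 (new)  [load 500/700]
  475 → disc 4 (new)  [load 475/700]
  450 → disc 5 (new)  [load 450/700]
  400 → disc 6 (new)  [load 400/700]
  375 → disc 7 (new)  [load 375/700]
  225 → disc 4  [load 700/700]
  200 → disc 2  [load 700/700]
  175 → disc 3  [load 675/700]
  150 → disc 1  [load 700/700]
  150 → disc 5  [load 600/700]
  150 → disc 6  [load 550/700]
  125 → disc 6  [load 675/700]
7 discs opened.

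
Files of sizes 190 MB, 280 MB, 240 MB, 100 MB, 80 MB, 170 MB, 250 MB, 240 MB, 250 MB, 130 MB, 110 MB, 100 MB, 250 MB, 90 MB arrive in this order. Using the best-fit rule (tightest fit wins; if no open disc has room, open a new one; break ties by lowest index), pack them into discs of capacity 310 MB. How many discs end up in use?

10

  190 → disc 1 (new)  [load 190/310]
  280 → disc 2 (new)  [load 280/310]
  240 → disc 3 (new)  [load 240/310]
  100 → disc 1  [load 290/310]
  80 → disc 4 (new)  [load 80/310]
  170 → disc 4  [load 250/310]
  250 → disc 5 (new)  [load 250/310]
  240 → disc 6 (new)  [load 240/310]
  250 → disc 7 (new)  [load 250/310]
  130 → disc 8 (new)  [load 130/310]
  110 → disc 8  [load 240/310]
  100 → disc 9 (new)  [load 100/310]
  250 → disc 10 (new)  [load 250/310]
  90 → disc 9  [load 190/310]
10 discs opened.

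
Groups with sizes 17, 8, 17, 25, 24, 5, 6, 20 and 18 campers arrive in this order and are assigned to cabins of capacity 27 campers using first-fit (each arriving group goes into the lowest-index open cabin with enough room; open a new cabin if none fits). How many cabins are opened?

6

  17 → cabin 1 (new)  [load 17/27]
  8 → cabin 1  [load 25/27]
  17 → cabin 2 (new)  [load 17/27]
  25 → cabin 3 (new)  [load 25/27]
  24 → cabin 4 (new)  [load 24/27]
  5 → cabin 2  [load 22/27]
  6 → cabin 5 (new)  [load 6/27]
  20 → cabin 5  [load 26/27]
  18 → cabin 6 (new)  [load 18/27]
6 cabins opened.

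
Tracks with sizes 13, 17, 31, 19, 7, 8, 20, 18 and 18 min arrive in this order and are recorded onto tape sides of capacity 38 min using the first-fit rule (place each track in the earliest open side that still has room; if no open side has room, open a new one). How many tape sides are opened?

5

  13 → side 1 (new)  [load 13/38]
  17 → side 1  [load 30/38]
  31 → side 2 (new)  [load 31/38]
  19 → side 3 (new)  [load 19/38]
  7 → side 1  [load 37/38]
  8 → side 3  [load 27/38]
  20 → side 4 (new)  [load 20/38]
  18 → side 4  [load 38/38]
  18 → side 5 (new)  [load 18/38]
5 tape sides opened.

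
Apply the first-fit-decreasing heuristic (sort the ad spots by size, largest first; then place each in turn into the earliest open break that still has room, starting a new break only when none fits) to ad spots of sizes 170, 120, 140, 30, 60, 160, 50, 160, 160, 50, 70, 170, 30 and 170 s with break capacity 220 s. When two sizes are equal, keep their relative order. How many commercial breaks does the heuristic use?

8

Sorted descending: 170, 170, 170, 160, 160, 160, 140, 120, 70, 60, 50, 50, 30, 30.
  170 → break 1 (new)  [load 170/220]
  170 → break 2 (new)  [load 170/220]
  170 → break 3 (new)  [load 170/220]
  160 → break 4 (new)  [load 160/220]
  160 → break 5 (new)  [load 160/220]
  160 → break 6 (new)  [load 160/220]
  140 → break 7 (new)  [load 140/220]
  120 → break 8 (new)  [load 120/220]
  70 → break 7  [load 210/220]
  60 → break 4  [load 220/220]
  50 → break 1  [load 220/220]
  50 → break 2  [load 220/220]
  30 → break 3  [load 200/220]
  30 → break 5  [load 190/220]
8 commercial breaks opened.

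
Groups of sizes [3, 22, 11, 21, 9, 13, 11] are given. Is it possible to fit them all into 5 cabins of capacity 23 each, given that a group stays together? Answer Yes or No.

A valid assignment using 5 cabins:
  cabin 1: 22 = 22
  cabin 2: 21 = 21
  cabin 3: 13 + 9 = 22
  cabin 4: 11 + 11 = 22
  cabin 5: 3 = 3
Every load is within 23, so 5 cabins suffice.

Yes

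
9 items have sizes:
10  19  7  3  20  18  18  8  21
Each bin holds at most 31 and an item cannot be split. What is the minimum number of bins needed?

5

Total = 21 + 20 + 19 + 18 + 18 + 10 + 8 + 7 + 3 = 124.
Lower bound: ⌈124/31⌉ = 4 bins.
Also, 5 items each exceed 31/2, and no two of those can share a bin, so at least 5 bins are needed.
A packing using 5 bins:
  bin 1: 21 + 10 = 31
  bin 2: 20 + 8 + 3 = 31
  bin 3: 19 + 7 = 26
  bin 4: 18 = 18
  bin 5: 18 = 18
This matches the lower bound, so 5 is optimal.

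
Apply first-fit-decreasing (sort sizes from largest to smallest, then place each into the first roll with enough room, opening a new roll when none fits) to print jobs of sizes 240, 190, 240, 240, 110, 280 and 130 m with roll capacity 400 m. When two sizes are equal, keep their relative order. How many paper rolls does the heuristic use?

5

Sorted descending: 280, 240, 240, 240, 190, 130, 110.
  280 → roll 1 (new)  [load 280/400]
  240 → roll 2 (new)  [load 240/400]
  240 → roll 3 (new)  [load 240/400]
  240 → roll 4 (new)  [load 240/400]
  190 → roll 5 (new)  [load 190/400]
  130 → roll 2  [load 370/400]
  110 → roll 1  [load 390/400]
5 paper rolls opened.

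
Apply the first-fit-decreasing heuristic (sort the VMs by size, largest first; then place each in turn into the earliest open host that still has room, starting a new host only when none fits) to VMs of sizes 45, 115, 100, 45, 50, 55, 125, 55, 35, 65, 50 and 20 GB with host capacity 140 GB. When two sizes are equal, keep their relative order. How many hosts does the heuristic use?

Sorted descending: 125, 115, 100, 65, 55, 55, 50, 50, 45, 45, 35, 20.
  125 → host 1 (new)  [load 125/140]
  115 → host 2 (new)  [load 115/140]
  100 → host 3 (new)  [load 100/140]
  65 → host 4 (new)  [load 65/140]
  55 → host 4  [load 120/140]
  55 → host 5 (new)  [load 55/140]
  50 → host 5  [load 105/140]
  50 → host 6 (new)  [load 50/140]
  45 → host 6  [load 95/140]
  45 → host 6  [load 140/140]
  35 → host 3  [load 135/140]
  20 → host 2  [load 135/140]
6 hosts opened.

6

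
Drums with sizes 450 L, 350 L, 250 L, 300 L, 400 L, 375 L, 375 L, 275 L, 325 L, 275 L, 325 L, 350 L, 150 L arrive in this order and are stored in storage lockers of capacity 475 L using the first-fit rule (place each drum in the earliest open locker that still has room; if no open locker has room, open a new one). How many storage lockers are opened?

12

  450 → locker 1 (new)  [load 450/475]
  350 → locker 2 (new)  [load 350/475]
  250 → locker 3 (new)  [load 250/475]
  300 → locker 4 (new)  [load 300/475]
  400 → locker 5 (new)  [load 400/475]
  375 → locker 6 (new)  [load 375/475]
  375 → locker 7 (new)  [load 375/475]
  275 → locker 8 (new)  [load 275/475]
  325 → locker 9 (new)  [load 325/475]
  275 → locker 10 (new)  [load 275/475]
  325 → locker 11 (new)  [load 325/475]
  350 → locker 12 (new)  [load 350/475]
  150 → locker 3  [load 400/475]
12 storage lockers opened.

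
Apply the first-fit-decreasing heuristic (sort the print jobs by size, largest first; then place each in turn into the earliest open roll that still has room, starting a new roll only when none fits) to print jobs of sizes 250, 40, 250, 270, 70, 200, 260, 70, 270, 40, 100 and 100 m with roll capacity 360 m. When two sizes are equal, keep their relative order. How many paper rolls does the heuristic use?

6

Sorted descending: 270, 270, 260, 250, 250, 200, 100, 100, 70, 70, 40, 40.
  270 → roll 1 (new)  [load 270/360]
  270 → roll 2 (new)  [load 270/360]
  260 → roll 3 (new)  [load 260/360]
  250 → roll 4 (new)  [load 250/360]
  250 → roll 5 (new)  [load 250/360]
  200 → roll 6 (new)  [load 200/360]
  100 → roll 3  [load 360/360]
  100 → roll 4  [load 350/360]
  70 → roll 1  [load 340/360]
  70 → roll 2  [load 340/360]
  40 → roll 5  [load 290/360]
  40 → roll 5  [load 330/360]
6 paper rolls opened.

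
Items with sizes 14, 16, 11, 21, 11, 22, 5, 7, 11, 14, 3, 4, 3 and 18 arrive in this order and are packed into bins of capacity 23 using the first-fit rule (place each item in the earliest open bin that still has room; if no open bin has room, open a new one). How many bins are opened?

8

  14 → bin 1 (new)  [load 14/23]
  16 → bin 2 (new)  [load 16/23]
  11 → bin 3 (new)  [load 11/23]
  21 → bin 4 (new)  [load 21/23]
  11 → bin 3  [load 22/23]
  22 → bin 5 (new)  [load 22/23]
  5 → bin 1  [load 19/23]
  7 → bin 2  [load 23/23]
  11 → bin 6 (new)  [load 11/23]
  14 → bin 7 (new)  [load 14/23]
  3 → bin 1  [load 22/23]
  4 → bin 6  [load 15/23]
  3 → bin 6  [load 18/23]
  18 → bin 8 (new)  [load 18/23]
8 bins opened.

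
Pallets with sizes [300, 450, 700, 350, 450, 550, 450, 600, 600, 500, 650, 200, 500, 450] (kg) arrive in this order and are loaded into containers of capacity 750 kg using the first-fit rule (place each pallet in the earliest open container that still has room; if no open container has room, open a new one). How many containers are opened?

12

  300 → container 1 (new)  [load 300/750]
  450 → container 1  [load 750/750]
  700 → container 2 (new)  [load 700/750]
  350 → container 3 (new)  [load 350/750]
  450 → container 4 (new)  [load 450/750]
  550 → container 5 (new)  [load 550/750]
  450 → container 6 (new)  [load 450/750]
  600 → container 7 (new)  [load 600/750]
  600 → container 8 (new)  [load 600/750]
  500 → container 9 (new)  [load 500/750]
  650 → container 10 (new)  [load 650/750]
  200 → container 3  [load 550/750]
  500 → container 11 (new)  [load 500/750]
  450 → container 12 (new)  [load 450/750]
12 containers opened.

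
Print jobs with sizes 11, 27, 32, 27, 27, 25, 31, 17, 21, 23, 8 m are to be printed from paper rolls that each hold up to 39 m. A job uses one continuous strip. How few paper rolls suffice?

Total = 32 + 31 + 27 + 27 + 27 + 25 + 23 + 21 + 17 + 11 + 8 = 249 m.
Lower bound: ⌈249/39⌉ = 7 paper rolls.
Also, 8 print jobs each exceed 39/2 m, and no two of those can share a roll, so at least 8 paper rolls are needed.
A packing using 8 paper rolls:
  roll 1: 32 = 32
  roll 2: 31 + 8 = 39
  roll 3: 27 + 11 = 38
  roll 4: 27 = 27
  roll 5: 27 = 27
  roll 6: 25 = 25
  roll 7: 23 = 23
  roll 8: 21 + 17 = 38
This matches the lower bound, so 8 is optimal.

8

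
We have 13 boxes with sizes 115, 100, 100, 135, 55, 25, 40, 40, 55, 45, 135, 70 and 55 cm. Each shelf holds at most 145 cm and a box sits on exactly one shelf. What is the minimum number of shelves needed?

Total = 135 + 135 + 115 + 100 + 100 + 70 + 55 + 55 + 55 + 45 + 40 + 40 + 25 = 970 cm.
Lower bound: ⌈970/145⌉ = 7 shelves.
A packing using 8 shelves:
  shelf 1: 135 = 135
  shelf 2: 135 = 135
  shelf 3: 115 + 25 = 140
  shelf 4: 100 + 45 = 145
  shelf 5: 100 + 40 = 140
  shelf 6: 70 + 55 = 125
  shelf 7: 55 + 55 = 110
  shelf 8: 40 = 40
No arrangement into 7 shelves stays within capacity, so 8 is optimal.

8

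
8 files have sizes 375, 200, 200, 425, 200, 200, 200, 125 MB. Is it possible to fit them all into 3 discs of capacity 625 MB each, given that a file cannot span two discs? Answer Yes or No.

Total = 1925 MB; ⌈1925/625⌉ = 4.
At least 4 discs are required, but only 3 are allowed.

No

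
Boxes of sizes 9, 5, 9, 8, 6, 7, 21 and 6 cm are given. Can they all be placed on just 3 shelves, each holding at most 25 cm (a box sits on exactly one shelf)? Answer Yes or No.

A valid assignment using 3 shelves:
  shelf 1: 21 = 21
  shelf 2: 9 + 9 + 7 = 25
  shelf 3: 8 + 6 + 6 + 5 = 25
Every load is within 25 cm, so 3 shelves suffice.

Yes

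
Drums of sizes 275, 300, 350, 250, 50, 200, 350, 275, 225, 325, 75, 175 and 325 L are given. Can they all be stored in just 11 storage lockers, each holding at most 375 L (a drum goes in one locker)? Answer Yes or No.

Yes

A valid assignment using 10 storage lockers:
  locker 1: 350 = 350
  locker 2: 350 = 350
  locker 3: 325 + 50 = 375
  locker 4: 325 = 325
  locker 5: 300 + 75 = 375
  locker 6: 275 = 275
  locker 7: 275 = 275
  locker 8: 250 = 250
  locker 9: 225 = 225
  locker 10: 200 + 175 = 375
That uses only 10 ≤ 11, so 11 storage lockers are enough.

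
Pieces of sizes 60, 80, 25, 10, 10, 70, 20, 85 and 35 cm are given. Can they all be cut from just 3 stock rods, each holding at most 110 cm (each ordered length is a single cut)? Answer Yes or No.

No

Total = 395 cm; ⌈395/110⌉ = 4.
At least 4 stock rods are required, but only 3 are allowed.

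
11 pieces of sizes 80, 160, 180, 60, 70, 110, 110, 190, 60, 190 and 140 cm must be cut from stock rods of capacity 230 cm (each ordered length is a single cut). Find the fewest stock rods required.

Total = 190 + 190 + 180 + 160 + 140 + 110 + 110 + 80 + 70 + 60 + 60 = 1350 cm.
Lower bound: ⌈1350/230⌉ = 6 stock rods.
A packing using 7 stock rods:
  stock rod 1: 190 = 190
  stock rod 2: 190 = 190
  stock rod 3: 180 = 180
  stock rod 4: 160 + 70 = 230
  stock rod 5: 140 + 80 = 220
  stock rod 6: 110 + 110 = 220
  stock rod 7: 60 + 60 = 120
No arrangement into 6 stock rods stays within capacity, so 7 is optimal.

7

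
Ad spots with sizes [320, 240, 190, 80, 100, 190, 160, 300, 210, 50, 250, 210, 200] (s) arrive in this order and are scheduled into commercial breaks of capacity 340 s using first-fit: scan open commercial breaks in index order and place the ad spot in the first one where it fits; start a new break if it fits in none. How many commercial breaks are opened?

10

  320 → break 1 (new)  [load 320/340]
  240 → break 2 (new)  [load 240/340]
  190 → break 3 (new)  [load 190/340]
  80 → break 2  [load 320/340]
  100 → break 3  [load 290/340]
  190 → break 4 (new)  [load 190/340]
  160 → break 5 (new)  [load 160/340]
  300 → break 6 (new)  [load 300/340]
  210 → break 7 (new)  [load 210/340]
  50 → break 3  [load 340/340]
  250 → break 8 (new)  [load 250/340]
  210 → break 9 (new)  [load 210/340]
  200 → break 10 (new)  [load 200/340]
10 commercial breaks opened.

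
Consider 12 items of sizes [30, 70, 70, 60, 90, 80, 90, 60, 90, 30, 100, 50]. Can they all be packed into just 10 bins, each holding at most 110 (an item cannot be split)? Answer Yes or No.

Yes

A valid assignment using 9 bins:
  bin 1: 100 = 100
  bin 2: 90 = 90
  bin 3: 90 = 90
  bin 4: 90 = 90
  bin 5: 80 + 30 = 110
  bin 6: 70 + 30 = 100
  bin 7: 70 = 70
  bin 8: 60 + 50 = 110
  bin 9: 60 = 60
That uses only 9 ≤ 10, so 10 bins are enough.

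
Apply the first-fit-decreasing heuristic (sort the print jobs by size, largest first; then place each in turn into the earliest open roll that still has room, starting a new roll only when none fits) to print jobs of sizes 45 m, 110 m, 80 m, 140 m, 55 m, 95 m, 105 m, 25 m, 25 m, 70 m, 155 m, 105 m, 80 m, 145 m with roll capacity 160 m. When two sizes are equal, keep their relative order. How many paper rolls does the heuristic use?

9

Sorted descending: 155, 145, 140, 110, 105, 105, 95, 80, 80, 70, 55, 45, 25, 25.
  155 → roll 1 (new)  [load 155/160]
  145 → roll 2 (new)  [load 145/160]
  140 → roll 3 (new)  [load 140/160]
  110 → roll 4 (new)  [load 110/160]
  105 → roll 5 (new)  [load 105/160]
  105 → roll 6 (new)  [load 105/160]
  95 → roll 7 (new)  [load 95/160]
  80 → roll 8 (new)  [load 80/160]
  80 → roll 8  [load 160/160]
  70 → roll 9 (new)  [load 70/160]
  55 → roll 5  [load 160/160]
  45 → roll 4  [load 155/160]
  25 → roll 6  [load 130/160]
  25 → roll 6  [load 155/160]
9 paper rolls opened.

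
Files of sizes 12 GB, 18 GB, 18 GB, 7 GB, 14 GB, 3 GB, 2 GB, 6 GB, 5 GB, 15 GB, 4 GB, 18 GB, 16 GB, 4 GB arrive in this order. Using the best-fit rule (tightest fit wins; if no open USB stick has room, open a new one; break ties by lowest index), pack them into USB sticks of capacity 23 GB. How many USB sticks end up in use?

7

  12 → USB stick 1 (new)  [load 12/23]
  18 → USB stick 2 (new)  [load 18/23]
  18 → USB stick 3 (new)  [load 18/23]
  7 → USB stick 1  [load 19/23]
  14 → USB stick 4 (new)  [load 14/23]
  3 → USB stick 1  [load 22/23]
  2 → USB stick 2  [load 20/23]
  6 → USB stick 4  [load 20/23]
  5 → USB stick 3  [load 23/23]
  15 → USB stick 5 (new)  [load 15/23]
  4 → USB stick 5  [load 19/23]
  18 → USB stick 6 (new)  [load 18/23]
  16 → USB stick 7 (new)  [load 16/23]
  4 → USB stick 5  [load 23/23]
7 USB sticks opened.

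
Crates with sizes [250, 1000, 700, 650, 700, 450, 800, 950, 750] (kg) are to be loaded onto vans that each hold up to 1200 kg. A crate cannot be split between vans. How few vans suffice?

Total = 1000 + 950 + 800 + 750 + 700 + 700 + 650 + 450 + 250 = 6250 kg.
Lower bound: ⌈6250/1200⌉ = 6 vans.
Also, 7 crates each exceed 600 kg, and no two of those can share a van, so at least 7 vans are needed.
A packing using 7 vans:
  van 1: 1000 = 1000
  van 2: 950 + 250 = 1200
  van 3: 800 = 800
  van 4: 750 + 450 = 1200
  van 5: 700 = 700
  van 6: 700 = 700
  van 7: 650 = 650
This matches the lower bound, so 7 is optimal.

7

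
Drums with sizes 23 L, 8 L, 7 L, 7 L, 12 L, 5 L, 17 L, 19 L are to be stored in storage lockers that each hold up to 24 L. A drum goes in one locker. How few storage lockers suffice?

5

Total = 23 + 19 + 17 + 12 + 8 + 7 + 7 + 5 = 98 L.
Lower bound: ⌈98/24⌉ = 5 storage lockers.
A packing using 5 storage lockers:
  locker 1: 23 = 23
  locker 2: 19 + 5 = 24
  locker 3: 17 + 7 = 24
  locker 4: 12 + 8 = 20
  locker 5: 7 = 7
This matches the lower bound, so 5 is optimal.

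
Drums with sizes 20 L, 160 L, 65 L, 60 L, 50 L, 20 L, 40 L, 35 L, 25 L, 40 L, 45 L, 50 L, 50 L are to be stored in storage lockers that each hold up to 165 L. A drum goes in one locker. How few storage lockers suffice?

Total = 160 + 65 + 60 + 50 + 50 + 50 + 45 + 40 + 40 + 35 + 25 + 20 + 20 = 660 L.
Lower bound: ⌈660/165⌉ = 4 storage lockers.
A packing using 5 storage lockers:
  locker 1: 160 = 160
  locker 2: 65 + 60 + 40 = 165
  locker 3: 50 + 50 + 50 = 150
  locker 4: 45 + 40 + 35 + 25 + 20 = 165
  locker 5: 20 = 20
No arrangement into 4 storage lockers stays within capacity, so 5 is optimal.

5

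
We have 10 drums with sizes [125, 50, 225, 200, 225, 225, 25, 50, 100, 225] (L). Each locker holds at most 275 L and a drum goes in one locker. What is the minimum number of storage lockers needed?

Total = 225 + 225 + 225 + 225 + 200 + 125 + 100 + 50 + 50 + 25 = 1450 L.
Lower bound: ⌈1450/275⌉ = 6 storage lockers.
A packing using 6 storage lockers:
  locker 1: 225 + 50 = 275
  locker 2: 225 + 50 = 275
  locker 3: 225 + 25 = 250
  locker 4: 225 = 225
  locker 5: 200 = 200
  locker 6: 125 + 100 = 225
This matches the lower bound, so 6 is optimal.

6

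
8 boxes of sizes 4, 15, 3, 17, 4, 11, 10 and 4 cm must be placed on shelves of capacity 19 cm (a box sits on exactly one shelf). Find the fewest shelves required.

Total = 17 + 15 + 11 + 10 + 4 + 4 + 4 + 3 = 68 cm.
Lower bound: ⌈68/19⌉ = 4 shelves.
A packing using 4 shelves:
  shelf 1: 17 = 17
  shelf 2: 15 + 4 = 19
  shelf 3: 11 + 4 + 4 = 19
  shelf 4: 10 + 3 = 13
This matches the lower bound, so 4 is optimal.

4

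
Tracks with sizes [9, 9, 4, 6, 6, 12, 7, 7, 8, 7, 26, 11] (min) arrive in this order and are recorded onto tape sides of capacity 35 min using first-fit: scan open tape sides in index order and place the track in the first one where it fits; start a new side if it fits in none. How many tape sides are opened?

4

  9 → side 1 (new)  [load 9/35]
  9 → side 1  [load 18/35]
  4 → side 1  [load 22/35]
  6 → side 1  [load 28/35]
  6 → side 1  [load 34/35]
  12 → side 2 (new)  [load 12/35]
  7 → side 2  [load 19/35]
  7 → side 2  [load 26/35]
  8 → side 2  [load 34/35]
  7 → side 3 (new)  [load 7/35]
  26 → side 3  [load 33/35]
  11 → side 4 (new)  [load 11/35]
4 tape sides opened.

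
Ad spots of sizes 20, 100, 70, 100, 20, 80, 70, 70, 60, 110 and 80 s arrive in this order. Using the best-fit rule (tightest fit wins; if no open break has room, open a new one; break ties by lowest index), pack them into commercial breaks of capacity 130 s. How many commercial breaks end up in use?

  20 → break 1 (new)  [load 20/130]
  100 → break 1  [load 120/130]
  70 → break 2 (new)  [load 70/130]
  100 → break 3 (new)  [load 100/130]
  20 → break 3  [load 120/130]
  80 → break 4 (new)  [load 80/130]
  70 → break 5 (new)  [load 70/130]
  70 → break 6 (new)  [load 70/130]
  60 → break 2  [load 130/130]
  110 → break 7 (new)  [load 110/130]
  80 → break 8 (new)  [load 80/130]
8 commercial breaks opened.

8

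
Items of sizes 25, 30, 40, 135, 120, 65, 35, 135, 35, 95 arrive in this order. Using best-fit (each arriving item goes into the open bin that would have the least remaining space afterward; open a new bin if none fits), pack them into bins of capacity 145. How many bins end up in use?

6

  25 → bin 1 (new)  [load 25/145]
  30 → bin 1  [load 55/145]
  40 → bin 1  [load 95/145]
  135 → bin 2 (new)  [load 135/145]
  120 → bin 3 (new)  [load 120/145]
  65 → bin 4 (new)  [load 65/145]
  35 → bin 1  [load 130/145]
  135 → bin 5 (new)  [load 135/145]
  35 → bin 4  [load 100/145]
  95 → bin 6 (new)  [load 95/145]
6 bins opened.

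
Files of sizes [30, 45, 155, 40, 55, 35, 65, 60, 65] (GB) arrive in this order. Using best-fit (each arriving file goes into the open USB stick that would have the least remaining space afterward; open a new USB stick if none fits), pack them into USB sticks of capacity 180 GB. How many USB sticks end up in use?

4

  30 → USB stick 1 (new)  [load 30/180]
  45 → USB stick 1  [load 75/180]
  155 → USB stick 2 (new)  [load 155/180]
  40 → USB stick 1  [load 115/180]
  55 → USB stick 1  [load 170/180]
  35 → USB stick 3 (new)  [load 35/180]
  65 → USB stick 3  [load 100/180]
  60 → USB stick 3  [load 160/180]
  65 → USB stick 4 (new)  [load 65/180]
4 USB sticks opened.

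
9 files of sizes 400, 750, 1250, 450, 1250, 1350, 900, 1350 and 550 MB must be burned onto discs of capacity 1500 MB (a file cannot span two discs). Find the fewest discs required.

7

Total = 1350 + 1350 + 1250 + 1250 + 900 + 750 + 550 + 450 + 400 = 8250 MB.
Lower bound: ⌈8250/1500⌉ = 6 discs.
A packing using 7 discs:
  disc 1: 1350 = 1350
  disc 2: 1350 = 1350
  disc 3: 1250 = 1250
  disc 4: 1250 = 1250
  disc 5: 900 + 550 = 1450
  disc 6: 750 + 450 = 1200
  disc 7: 400 = 400
No arrangement into 6 discs stays within capacity, so 7 is optimal.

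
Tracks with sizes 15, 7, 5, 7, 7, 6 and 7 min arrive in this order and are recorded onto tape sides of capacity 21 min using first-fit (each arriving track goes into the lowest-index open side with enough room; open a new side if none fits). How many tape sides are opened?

3

  15 → side 1 (new)  [load 15/21]
  7 → side 2 (new)  [load 7/21]
  5 → side 1  [load 20/21]
  7 → side 2  [load 14/21]
  7 → side 2  [load 21/21]
  6 → side 3 (new)  [load 6/21]
  7 → side 3  [load 13/21]
3 tape sides opened.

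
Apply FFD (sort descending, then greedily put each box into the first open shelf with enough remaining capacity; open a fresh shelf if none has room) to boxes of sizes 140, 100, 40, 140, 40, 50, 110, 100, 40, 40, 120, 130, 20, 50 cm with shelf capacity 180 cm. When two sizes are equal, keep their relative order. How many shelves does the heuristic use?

7

Sorted descending: 140, 140, 130, 120, 110, 100, 100, 50, 50, 40, 40, 40, 40, 20.
  140 → shelf 1 (new)  [load 140/180]
  140 → shelf 2 (new)  [load 140/180]
  130 → shelf 3 (new)  [load 130/180]
  120 → shelf 4 (new)  [load 120/180]
  110 → shelf 5 (new)  [load 110/180]
  100 → shelf 6 (new)  [load 100/180]
  100 → shelf 7 (new)  [load 100/180]
  50 → shelf 3  [load 180/180]
  50 → shelf 4  [load 170/180]
  40 → shelf 1  [load 180/180]
  40 → shelf 2  [load 180/180]
  40 → shelf 5  [load 150/180]
  40 → shelf 6  [load 140/180]
  20 → shelf 5  [load 170/180]
7 shelves opened.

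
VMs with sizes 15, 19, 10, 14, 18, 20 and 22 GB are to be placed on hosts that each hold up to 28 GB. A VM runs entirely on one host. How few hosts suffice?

6

Total = 22 + 20 + 19 + 18 + 15 + 14 + 10 = 118 GB.
Lower bound: ⌈118/28⌉ = 5 hosts.
A packing using 6 hosts:
  host 1: 22 = 22
  host 2: 20 = 20
  host 3: 19 = 19
  host 4: 18 + 10 = 28
  host 5: 15 = 15
  host 6: 14 = 14
No arrangement into 5 hosts stays within capacity, so 6 is optimal.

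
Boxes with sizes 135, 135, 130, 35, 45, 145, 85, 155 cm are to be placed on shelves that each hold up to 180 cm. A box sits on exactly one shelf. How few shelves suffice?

6

Total = 155 + 145 + 135 + 135 + 130 + 85 + 45 + 35 = 865 cm.
Lower bound: ⌈865/180⌉ = 5 shelves.
A packing using 6 shelves:
  shelf 1: 155 = 155
  shelf 2: 145 + 35 = 180
  shelf 3: 135 + 45 = 180
  shelf 4: 135 = 135
  shelf 5: 130 = 130
  shelf 6: 85 = 85
No arrangement into 5 shelves stays within capacity, so 6 is optimal.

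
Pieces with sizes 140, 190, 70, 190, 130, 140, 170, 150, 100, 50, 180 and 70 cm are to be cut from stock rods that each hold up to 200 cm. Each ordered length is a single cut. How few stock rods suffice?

9

Total = 190 + 190 + 180 + 170 + 150 + 140 + 140 + 130 + 100 + 70 + 70 + 50 = 1580 cm.
Lower bound: ⌈1580/200⌉ = 8 stock rods.
A packing using 9 stock rods:
  stock rod 1: 190 = 190
  stock rod 2: 190 = 190
  stock rod 3: 180 = 180
  stock rod 4: 170 = 170
  stock rod 5: 150 + 50 = 200
  stock rod 6: 140 = 140
  stock rod 7: 140 = 140
  stock rod 8: 130 + 70 = 200
  stock rod 9: 100 + 70 = 170
No arrangement into 8 stock rods stays within capacity, so 9 is optimal.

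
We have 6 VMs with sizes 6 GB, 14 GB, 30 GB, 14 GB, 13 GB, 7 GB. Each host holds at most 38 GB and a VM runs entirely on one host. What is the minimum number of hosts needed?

Total = 30 + 14 + 14 + 13 + 7 + 6 = 84 GB.
Lower bound: ⌈84/38⌉ = 3 hosts.
A packing using 3 hosts:
  host 1: 30 + 7 = 37
  host 2: 14 + 14 + 6 = 34
  host 3: 13 = 13
This matches the lower bound, so 3 is optimal.

3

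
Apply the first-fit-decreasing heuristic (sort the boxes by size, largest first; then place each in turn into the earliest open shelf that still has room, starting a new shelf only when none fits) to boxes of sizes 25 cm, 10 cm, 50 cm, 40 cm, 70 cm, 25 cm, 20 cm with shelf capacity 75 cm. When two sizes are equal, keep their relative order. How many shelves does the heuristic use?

4

Sorted descending: 70, 50, 40, 25, 25, 20, 10.
  70 → shelf 1 (new)  [load 70/75]
  50 → shelf 2 (new)  [load 50/75]
  40 → shelf 3 (new)  [load 40/75]
  25 → shelf 2  [load 75/75]
  25 → shelf 3  [load 65/75]
  20 → shelf 4 (new)  [load 20/75]
  10 → shelf 3  [load 75/75]
4 shelves opened.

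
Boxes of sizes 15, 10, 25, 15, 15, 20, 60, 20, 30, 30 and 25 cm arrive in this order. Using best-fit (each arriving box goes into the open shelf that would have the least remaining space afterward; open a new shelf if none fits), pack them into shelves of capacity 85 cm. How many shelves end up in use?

4

  15 → shelf 1 (new)  [load 15/85]
  10 → shelf 1  [load 25/85]
  25 → shelf 1  [load 50/85]
  15 → shelf 1  [load 65/85]
  15 → shelf 1  [load 80/85]
  20 → shelf 2 (new)  [load 20/85]
  60 → shelf 2  [load 80/85]
  20 → shelf 3 (new)  [load 20/85]
  30 → shelf 3  [load 50/85]
  30 → shelf 3  [load 80/85]
  25 → shelf 4 (new)  [load 25/85]
4 shelves opened.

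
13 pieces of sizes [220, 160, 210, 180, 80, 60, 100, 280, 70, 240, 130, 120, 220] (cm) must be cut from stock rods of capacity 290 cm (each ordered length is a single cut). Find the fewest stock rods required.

8

Total = 280 + 240 + 220 + 220 + 210 + 180 + 160 + 130 + 120 + 100 + 80 + 70 + 60 = 2070 cm.
Lower bound: ⌈2070/290⌉ = 8 stock rods.
A packing using 8 stock rods:
  stock rod 1: 280 = 280
  stock rod 2: 240 = 240
  stock rod 3: 220 + 70 = 290
  stock rod 4: 220 + 60 = 280
  stock rod 5: 210 + 80 = 290
  stock rod 6: 180 + 100 = 280
  stock rod 7: 160 + 130 = 290
  stock rod 8: 120 = 120
This matches the lower bound, so 8 is optimal.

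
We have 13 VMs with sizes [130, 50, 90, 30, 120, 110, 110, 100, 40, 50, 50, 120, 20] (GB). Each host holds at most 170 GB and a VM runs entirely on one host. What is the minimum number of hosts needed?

Total = 130 + 120 + 120 + 110 + 110 + 100 + 90 + 50 + 50 + 50 + 40 + 30 + 20 = 1020 GB.
Lower bound: ⌈1020/170⌉ = 6 hosts.
Also, 7 VMs each exceed 85 GB, and no two of those can share a host, so at least 7 hosts are needed.
A packing using 7 hosts:
  host 1: 130 + 40 = 170
  host 2: 120 + 50 = 170
  host 3: 120 + 50 = 170
  host 4: 110 + 50 = 160
  host 5: 110 + 30 + 20 = 160
  host 6: 100 = 100
  host 7: 90 = 90
This matches the lower bound, so 7 is optimal.

7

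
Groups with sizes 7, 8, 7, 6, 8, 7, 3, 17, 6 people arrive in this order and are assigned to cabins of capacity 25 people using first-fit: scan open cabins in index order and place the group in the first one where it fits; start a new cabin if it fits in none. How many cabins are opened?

  7 → cabin 1 (new)  [load 7/25]
  8 → cabin 1  [load 15/25]
  7 → cabin 1  [load 22/25]
  6 → cabin 2 (new)  [load 6/25]
  8 → cabin 2  [load 14/25]
  7 → cabin 2  [load 21/25]
  3 → cabin 1  [load 25/25]
  17 → cabin 3 (new)  [load 17/25]
  6 → cabin 3  [load 23/25]
3 cabins opened.

3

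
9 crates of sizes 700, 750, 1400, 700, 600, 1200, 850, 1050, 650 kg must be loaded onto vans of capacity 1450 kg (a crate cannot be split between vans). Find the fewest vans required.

6

Total = 1400 + 1200 + 1050 + 850 + 750 + 700 + 700 + 650 + 600 = 7900 kg.
Lower bound: ⌈7900/1450⌉ = 6 vans.
A packing using 6 vans:
  van 1: 1400 = 1400
  van 2: 1200 = 1200
  van 3: 1050 = 1050
  van 4: 850 + 600 = 1450
  van 5: 750 + 700 = 1450
  van 6: 700 + 650 = 1350
This matches the lower bound, so 6 is optimal.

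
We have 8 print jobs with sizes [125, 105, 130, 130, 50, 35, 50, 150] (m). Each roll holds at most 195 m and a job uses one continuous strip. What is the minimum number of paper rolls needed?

Total = 150 + 130 + 130 + 125 + 105 + 50 + 50 + 35 = 775 m.
Lower bound: ⌈775/195⌉ = 4 paper rolls.
Also, 5 print jobs each exceed 195/2 m, and no two of those can share a roll, so at least 5 paper rolls are needed.
A packing using 5 paper rolls:
  roll 1: 150 + 35 = 185
  roll 2: 130 + 50 = 180
  roll 3: 130 + 50 = 180
  roll 4: 125 = 125
  roll 5: 105 = 105
This matches the lower bound, so 5 is optimal.

5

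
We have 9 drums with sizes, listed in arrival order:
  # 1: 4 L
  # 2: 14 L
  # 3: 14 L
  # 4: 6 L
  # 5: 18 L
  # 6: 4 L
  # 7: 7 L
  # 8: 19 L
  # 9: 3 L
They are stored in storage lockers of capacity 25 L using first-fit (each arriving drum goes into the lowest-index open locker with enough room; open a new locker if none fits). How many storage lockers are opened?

4

  4 → locker 1 (new)  [load 4/25]
  14 → locker 1  [load 18/25]
  14 → locker 2 (new)  [load 14/25]
  6 → locker 1  [load 24/25]
  18 → locker 3 (new)  [load 18/25]
  4 → locker 2  [load 18/25]
  7 → locker 2  [load 25/25]
  19 → locker 4 (new)  [load 19/25]
  3 → locker 3  [load 21/25]
4 storage lockers opened.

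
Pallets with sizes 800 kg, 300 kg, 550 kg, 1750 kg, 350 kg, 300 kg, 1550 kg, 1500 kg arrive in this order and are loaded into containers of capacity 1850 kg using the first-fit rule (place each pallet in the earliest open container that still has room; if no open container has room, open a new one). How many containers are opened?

5

  800 → container 1 (new)  [load 800/1850]
  300 → container 1  [load 1100/1850]
  550 → container 1  [load 1650/1850]
  1750 → container 2 (new)  [load 1750/1850]
  350 → container 3 (new)  [load 350/1850]
  300 → container 3  [load 650/1850]
  1550 → container 4 (new)  [load 1550/1850]
  1500 → container 5 (new)  [load 1500/1850]
5 containers opened.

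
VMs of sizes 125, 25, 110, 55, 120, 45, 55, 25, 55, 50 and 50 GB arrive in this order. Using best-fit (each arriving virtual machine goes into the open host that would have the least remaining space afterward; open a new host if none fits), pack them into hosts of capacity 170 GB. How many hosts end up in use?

5

  125 → host 1 (new)  [load 125/170]
  25 → host 1  [load 150/170]
  110 → host 2 (new)  [load 110/170]
  55 → host 2  [load 165/170]
  120 → host 3 (new)  [load 120/170]
  45 → host 3  [load 165/170]
  55 → host 4 (new)  [load 55/170]
  25 → host 4  [load 80/170]
  55 → host 4  [load 135/170]
  50 → host 5 (new)  [load 50/170]
  50 → host 5  [load 100/170]
5 hosts opened.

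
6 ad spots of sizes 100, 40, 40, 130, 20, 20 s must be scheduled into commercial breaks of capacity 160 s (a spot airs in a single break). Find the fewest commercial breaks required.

3

Total = 130 + 100 + 40 + 40 + 20 + 20 = 350 s.
Lower bound: ⌈350/160⌉ = 3 commercial breaks.
A packing using 3 commercial breaks:
  break 1: 130 + 20 = 150
  break 2: 100 + 40 + 20 = 160
  break 3: 40 = 40
This matches the lower bound, so 3 is optimal.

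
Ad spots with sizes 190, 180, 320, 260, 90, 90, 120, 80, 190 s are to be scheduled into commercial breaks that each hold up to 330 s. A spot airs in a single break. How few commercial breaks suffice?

6

Total = 320 + 260 + 190 + 190 + 180 + 120 + 90 + 90 + 80 = 1520 s.
Lower bound: ⌈1520/330⌉ = 5 commercial breaks.
A packing using 6 commercial breaks:
  break 1: 320 = 320
  break 2: 260 = 260
  break 3: 190 + 120 = 310
  break 4: 190 + 90 = 280
  break 5: 180 + 90 = 270
  break 6: 80 = 80
No arrangement into 5 commercial breaks stays within capacity, so 6 is optimal.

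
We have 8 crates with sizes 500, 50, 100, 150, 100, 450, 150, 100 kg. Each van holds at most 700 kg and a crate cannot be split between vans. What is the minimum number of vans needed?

Total = 500 + 450 + 150 + 150 + 100 + 100 + 100 + 50 = 1600 kg.
Lower bound: ⌈1600/700⌉ = 3 vans.
A packing using 3 vans:
  van 1: 500 + 150 + 50 = 700
  van 2: 450 + 150 + 100 = 700
  van 3: 100 + 100 = 200
This matches the lower bound, so 3 is optimal.

3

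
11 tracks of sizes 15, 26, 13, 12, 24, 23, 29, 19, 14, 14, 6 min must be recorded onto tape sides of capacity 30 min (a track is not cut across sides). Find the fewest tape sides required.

8

Total = 29 + 26 + 24 + 23 + 19 + 15 + 14 + 14 + 13 + 12 + 6 = 195 min.
Lower bound: ⌈195/30⌉ = 7 tape sides.
A packing using 8 tape sides:
  side 1: 29 = 29
  side 2: 26 = 26
  side 3: 24 + 6 = 30
  side 4: 23 = 23
  side 5: 19 = 19
  side 6: 15 + 14 = 29
  side 7: 14 + 13 = 27
  side 8: 12 = 12
No arrangement into 7 tape sides stays within capacity, so 8 is optimal.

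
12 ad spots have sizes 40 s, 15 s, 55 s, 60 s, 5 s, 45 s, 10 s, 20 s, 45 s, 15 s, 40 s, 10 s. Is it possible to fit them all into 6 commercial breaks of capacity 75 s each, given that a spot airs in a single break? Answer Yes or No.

Yes

A valid assignment using 6 commercial breaks:
  break 1: 60 + 15 = 75
  break 2: 55 + 20 = 75
  break 3: 45 + 15 + 10 + 5 = 75
  break 4: 45 + 10 = 55
  break 5: 40 = 40
  break 6: 40 = 40
Every load is within 75 s, so 6 commercial breaks suffice.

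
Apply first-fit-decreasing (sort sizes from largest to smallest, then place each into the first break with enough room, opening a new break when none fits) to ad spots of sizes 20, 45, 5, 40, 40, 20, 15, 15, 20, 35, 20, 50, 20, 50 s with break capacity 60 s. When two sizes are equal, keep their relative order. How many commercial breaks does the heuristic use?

Sorted descending: 50, 50, 45, 40, 40, 35, 20, 20, 20, 20, 20, 15, 15, 5.
  50 → break 1 (new)  [load 50/60]
  50 → break 2 (new)  [load 50/60]
  45 → break 3 (new)  [load 45/60]
  40 → break 4 (new)  [load 40/60]
  40 → break 5 (new)  [load 40/60]
  35 → break 6 (new)  [load 35/60]
  20 → break 4  [load 60/60]
  20 → break 5  [load 60/60]
  20 → break 6  [load 55/60]
  20 → break 7 (new)  [load 20/60]
  20 → break 7  [load 40/60]
  15 → break 3  [load 60/60]
  15 → break 7  [load 55/60]
  5 → break 1  [load 55/60]
7 commercial breaks opened.

7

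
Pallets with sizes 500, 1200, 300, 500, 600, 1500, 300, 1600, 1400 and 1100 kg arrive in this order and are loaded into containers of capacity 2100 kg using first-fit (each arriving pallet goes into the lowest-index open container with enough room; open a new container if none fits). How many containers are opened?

  500 → container 1 (new)  [load 500/2100]
  1200 → container 1  [load 1700/2100]
  300 → container 1  [load 2000/2100]
  500 → container 2 (new)  [load 500/2100]
  600 → container 2  [load 1100/2100]
  1500 → container 3 (new)  [load 1500/2100]
  300 → container 2  [load 1400/2100]
  1600 → container 4 (new)  [load 1600/2100]
  1400 → container 5 (new)  [load 1400/2100]
  1100 → container 6 (new)  [load 1100/2100]
6 containers opened.

6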